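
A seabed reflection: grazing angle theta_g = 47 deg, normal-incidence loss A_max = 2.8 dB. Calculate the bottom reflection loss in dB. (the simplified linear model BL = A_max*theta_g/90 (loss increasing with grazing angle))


BL = A_max * theta_g / 90 = 2.8 * 47 / 90 = 1.46

1.46 dB


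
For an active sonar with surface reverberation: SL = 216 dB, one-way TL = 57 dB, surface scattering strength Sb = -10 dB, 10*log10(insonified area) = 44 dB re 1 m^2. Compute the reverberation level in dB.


RL = SL - 2*TL + Sb + 10*log10(A) = 216 - 2*57 + (-10) + 44 = 136

136 dB


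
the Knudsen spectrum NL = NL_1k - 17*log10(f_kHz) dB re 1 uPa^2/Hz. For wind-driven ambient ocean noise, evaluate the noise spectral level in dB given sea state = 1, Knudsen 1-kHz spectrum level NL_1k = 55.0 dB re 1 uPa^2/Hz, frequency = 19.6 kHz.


33.03 dB


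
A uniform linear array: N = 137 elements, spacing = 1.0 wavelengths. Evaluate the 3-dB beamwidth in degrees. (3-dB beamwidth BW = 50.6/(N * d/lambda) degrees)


BW = 50.6 / (137 * 1.0) = 50.6 / 137.0 = 0.37

0.37 deg


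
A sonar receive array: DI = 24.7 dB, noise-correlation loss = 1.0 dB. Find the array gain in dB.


23.7 dB


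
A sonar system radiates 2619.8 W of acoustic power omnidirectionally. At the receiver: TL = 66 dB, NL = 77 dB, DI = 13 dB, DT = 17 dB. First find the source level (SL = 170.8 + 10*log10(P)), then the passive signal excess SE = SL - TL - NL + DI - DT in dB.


Step 1: SL = 170.8 + 10*log10(2619.8) = 204.98 dB
Step 2: SE = SL - TL - NL + DI - DT = 204.98 - 66 - 77 + 13 - 17 = 57.98

57.98 dB


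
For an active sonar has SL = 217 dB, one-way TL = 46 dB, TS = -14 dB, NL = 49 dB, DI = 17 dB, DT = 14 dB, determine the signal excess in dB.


SE = SL - 2*TL + TS - NL + DI - DT = 217 - 2*46 + (-14) - 49 + 17 - 14 = 65

65 dB


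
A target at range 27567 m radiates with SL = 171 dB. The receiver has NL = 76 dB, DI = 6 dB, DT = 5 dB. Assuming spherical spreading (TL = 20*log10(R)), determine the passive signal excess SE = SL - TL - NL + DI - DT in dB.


7.19 dB


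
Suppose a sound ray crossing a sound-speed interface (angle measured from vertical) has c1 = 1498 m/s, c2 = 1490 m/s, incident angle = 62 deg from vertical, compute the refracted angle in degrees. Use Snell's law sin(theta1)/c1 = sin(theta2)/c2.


61.43 deg


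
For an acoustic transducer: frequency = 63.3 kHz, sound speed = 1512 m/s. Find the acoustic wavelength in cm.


lambda = c/f = 1512 / 63300 = 0.0239 m = 2.39 cm

2.39 cm


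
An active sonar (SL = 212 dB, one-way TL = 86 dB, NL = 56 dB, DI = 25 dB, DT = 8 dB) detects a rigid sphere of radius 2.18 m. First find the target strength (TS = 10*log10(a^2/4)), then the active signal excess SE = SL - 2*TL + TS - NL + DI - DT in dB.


Step 1: TS = 10*log10(2.18^2/4) = 0.75 dB
Step 2: SE = SL - 2*TL + TS - NL + DI - DT = 212 - 2*86 + (0.75) - 56 + 25 - 8 = 1.75

1.75 dB


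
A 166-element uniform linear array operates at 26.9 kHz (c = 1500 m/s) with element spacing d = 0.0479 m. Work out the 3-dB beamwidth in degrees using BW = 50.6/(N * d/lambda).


Step 1: lambda = 1500/26900 = 0.05576 m
Step 2: d/lambda = 0.0479/0.05576 = 0.859
Step 3: BW = 50.6/(N * d/lambda) = 50.6/(166 * 0.859) = 0.35

0.35 deg


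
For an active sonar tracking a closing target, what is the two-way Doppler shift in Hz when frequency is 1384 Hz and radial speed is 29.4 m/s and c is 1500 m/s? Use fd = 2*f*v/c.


54.25 Hz


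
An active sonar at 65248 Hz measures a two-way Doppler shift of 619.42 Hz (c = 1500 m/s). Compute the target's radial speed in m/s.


7.12 m/s


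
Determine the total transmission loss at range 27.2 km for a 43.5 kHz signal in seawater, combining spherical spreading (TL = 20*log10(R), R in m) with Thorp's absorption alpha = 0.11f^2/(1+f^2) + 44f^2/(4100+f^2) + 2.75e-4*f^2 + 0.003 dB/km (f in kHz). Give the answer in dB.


Step 1 (Thorp): alpha = 0.11*1892.25/(1+1892.25) + 44*1892.25/(4100+1892.25) + 2.75e-4*1892.25 + 0.003 = 14.5278 dB/km
Step 2: TL_spread = 20*log10(27200) = 88.69 dB
Step 3: TL_abs = alpha*R = 14.5278 * 27.2 = 395.16 dB
Step 4: TL_total = 88.69 + 395.16 = 483.85

483.85 dB


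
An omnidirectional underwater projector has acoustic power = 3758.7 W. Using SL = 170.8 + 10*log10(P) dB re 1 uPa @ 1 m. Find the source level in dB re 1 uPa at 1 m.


SL = 170.8 + 10*log10(3758.7) = 170.8 + 35.75 = 206.55

206.55 dB


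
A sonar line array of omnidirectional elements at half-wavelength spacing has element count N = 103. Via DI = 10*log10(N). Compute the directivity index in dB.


DI = 10*log10(103) = 20.13

20.13 dB


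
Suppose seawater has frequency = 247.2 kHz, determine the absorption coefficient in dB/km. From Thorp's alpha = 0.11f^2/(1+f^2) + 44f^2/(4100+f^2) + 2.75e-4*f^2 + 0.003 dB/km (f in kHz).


58.151 dB/km


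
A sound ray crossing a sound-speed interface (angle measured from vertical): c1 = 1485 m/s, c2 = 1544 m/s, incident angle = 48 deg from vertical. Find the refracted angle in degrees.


sin(theta2) = (c2/c1)*sin(theta1) = (1544/1485)*sin(48 deg) = 0.77267
theta2 = arcsin(0.77267) = 50.59

50.59 deg


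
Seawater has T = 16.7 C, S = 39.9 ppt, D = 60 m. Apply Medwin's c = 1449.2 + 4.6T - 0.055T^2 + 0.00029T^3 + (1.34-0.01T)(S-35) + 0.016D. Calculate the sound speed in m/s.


c = 1449.2 + 4.6*16.7 - 0.055*16.7^2 + 0.00029*16.7^3 + (1.34 - 0.01*16.7)*(39.9 - 35) + 0.016*60 = 1518.74

1518.74 m/s


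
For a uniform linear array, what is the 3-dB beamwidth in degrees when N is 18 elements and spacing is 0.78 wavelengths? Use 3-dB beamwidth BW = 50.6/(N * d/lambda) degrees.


BW = 50.6 / (18 * 0.78) = 50.6 / 14.04 = 3.6

3.6 deg


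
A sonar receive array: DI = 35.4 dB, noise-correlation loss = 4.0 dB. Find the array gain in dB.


AG = DI - L_corr = 35.4 - 4.0 = 31.4

31.4 dB


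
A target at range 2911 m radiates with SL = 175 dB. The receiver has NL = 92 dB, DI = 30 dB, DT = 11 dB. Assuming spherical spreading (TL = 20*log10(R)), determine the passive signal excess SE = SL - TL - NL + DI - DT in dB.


Step 1: TL = 20*log10(2911) = 69.28 dB
Step 2: SE = 175 - 69.28 - 92 + 30 - 11 = 32.72

32.72 dB


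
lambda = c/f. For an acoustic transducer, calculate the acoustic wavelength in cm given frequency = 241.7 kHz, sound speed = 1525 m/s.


lambda = c/f = 1525 / 241700 = 0.0063 m = 0.63 cm

0.63 cm


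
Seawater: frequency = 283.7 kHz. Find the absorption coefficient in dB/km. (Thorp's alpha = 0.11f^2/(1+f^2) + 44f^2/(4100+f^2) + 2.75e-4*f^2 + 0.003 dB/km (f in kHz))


64.114 dB/km


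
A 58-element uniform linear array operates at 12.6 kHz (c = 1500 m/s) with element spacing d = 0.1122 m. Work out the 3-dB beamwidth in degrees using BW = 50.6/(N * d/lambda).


Step 1: lambda = 1500/12600 = 0.11905 m
Step 2: d/lambda = 0.1122/0.11905 = 0.9425
Step 3: BW = 50.6/(N * d/lambda) = 50.6/(58 * 0.9425) = 0.93

0.93 deg


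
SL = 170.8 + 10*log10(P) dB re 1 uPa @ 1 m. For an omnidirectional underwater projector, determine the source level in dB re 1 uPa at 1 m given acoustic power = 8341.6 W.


210.01 dB


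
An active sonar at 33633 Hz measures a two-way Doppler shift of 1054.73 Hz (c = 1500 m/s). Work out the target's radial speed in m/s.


From fd = 2*f*v/c, v = c*fd/(2*f) = 1500 * 1054.73 / (2*33633) = 23.52

23.52 m/s


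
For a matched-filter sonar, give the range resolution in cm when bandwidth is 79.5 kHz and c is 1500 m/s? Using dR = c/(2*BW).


dR = c/(2*BW) = 1500 / (2 * 79.5e3) = 0.0094 m = 0.94 cm

0.94 cm


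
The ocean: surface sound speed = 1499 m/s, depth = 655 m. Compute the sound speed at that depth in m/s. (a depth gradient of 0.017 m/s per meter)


c = 1499 + 0.017 * 655 = 1510.135

1510.135 m/s


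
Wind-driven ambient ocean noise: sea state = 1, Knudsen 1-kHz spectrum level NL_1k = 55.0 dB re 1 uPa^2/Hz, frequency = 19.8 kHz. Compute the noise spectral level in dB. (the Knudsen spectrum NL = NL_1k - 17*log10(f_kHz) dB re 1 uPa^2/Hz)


NL = NL_1k - 17*log10(f_kHz) = 55.0 - 17*log10(19.8) = 55.0 - (22.04) = 32.96

32.96 dB


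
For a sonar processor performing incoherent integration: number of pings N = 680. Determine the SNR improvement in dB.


Gain = 5*log10(680) = 14.16

14.16 dB


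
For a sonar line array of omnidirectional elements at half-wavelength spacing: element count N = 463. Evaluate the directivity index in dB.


DI = 10*log10(463) = 26.66

26.66 dB


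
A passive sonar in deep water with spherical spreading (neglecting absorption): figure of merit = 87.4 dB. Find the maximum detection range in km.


At max range FOM = TL, so 20*log10(R) = 87.4
R = 10^(87.4/20) = 23442.29 m = 23.44 km

23.44 km


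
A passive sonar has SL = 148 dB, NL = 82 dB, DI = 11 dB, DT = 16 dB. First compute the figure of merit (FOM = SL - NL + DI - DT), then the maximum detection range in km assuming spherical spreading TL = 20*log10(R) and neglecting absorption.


Step 1: FOM = SL - NL + DI - DT = 148 - 82 + 11 - 16 = 61 dB
Step 2: at max range FOM = TL = 20*log10(R), so R = 10^(61/20) = 1122.02 m = 1.12 km

1.12 km


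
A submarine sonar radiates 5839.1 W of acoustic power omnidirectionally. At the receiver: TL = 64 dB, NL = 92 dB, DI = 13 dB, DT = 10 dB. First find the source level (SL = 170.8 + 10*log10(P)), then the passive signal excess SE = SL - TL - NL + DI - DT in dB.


Step 1: SL = 170.8 + 10*log10(5839.1) = 208.46 dB
Step 2: SE = SL - TL - NL + DI - DT = 208.46 - 64 - 92 + 13 - 10 = 55.46

55.46 dB


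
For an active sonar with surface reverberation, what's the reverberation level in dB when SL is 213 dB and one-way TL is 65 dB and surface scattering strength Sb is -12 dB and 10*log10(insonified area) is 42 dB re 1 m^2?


RL = SL - 2*TL + Sb + 10*log10(A) = 213 - 2*65 + (-12) + 42 = 113

113 dB


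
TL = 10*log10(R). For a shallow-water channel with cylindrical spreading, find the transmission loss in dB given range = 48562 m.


TL = 10*log10(48562) = 46.86

46.86 dB


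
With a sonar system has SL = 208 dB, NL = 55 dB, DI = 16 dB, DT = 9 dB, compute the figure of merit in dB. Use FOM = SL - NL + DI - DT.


FOM = SL - NL + DI - DT = 208 - 55 + 16 - 9 = 160

160 dB


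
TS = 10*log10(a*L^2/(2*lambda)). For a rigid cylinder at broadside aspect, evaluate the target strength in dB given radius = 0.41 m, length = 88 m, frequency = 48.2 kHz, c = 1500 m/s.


47.08 dB


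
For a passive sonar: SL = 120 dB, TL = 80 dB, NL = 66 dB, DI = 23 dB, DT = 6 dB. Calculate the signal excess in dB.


SE = SL - TL - NL + DI - DT = 120 - 80 - 66 + 23 - 6 = -9

-9 dB


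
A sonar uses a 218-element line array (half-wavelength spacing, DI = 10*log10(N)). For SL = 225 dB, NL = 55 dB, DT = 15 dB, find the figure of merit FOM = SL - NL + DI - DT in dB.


Step 1: DI = 10*log10(218) = 23.38 dB
Step 2: FOM = SL - NL + DI - DT = 225 - 55 + 23.38 - 15 = 178.38

178.38 dB


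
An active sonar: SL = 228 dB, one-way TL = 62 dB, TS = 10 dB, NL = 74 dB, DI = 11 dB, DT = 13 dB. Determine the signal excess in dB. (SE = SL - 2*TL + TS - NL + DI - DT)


SE = SL - 2*TL + TS - NL + DI - DT = 228 - 2*62 + (10) - 74 + 11 - 13 = 38

38 dB


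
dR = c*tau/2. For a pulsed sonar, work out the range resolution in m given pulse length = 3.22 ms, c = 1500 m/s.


dR = c*tau/2 = 1500 * 3.22e-3 / 2 = 2.415

2.415 m


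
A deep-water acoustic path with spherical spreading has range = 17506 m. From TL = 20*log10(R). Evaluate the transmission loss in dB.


TL = 20*log10(17506) = 84.86

84.86 dB


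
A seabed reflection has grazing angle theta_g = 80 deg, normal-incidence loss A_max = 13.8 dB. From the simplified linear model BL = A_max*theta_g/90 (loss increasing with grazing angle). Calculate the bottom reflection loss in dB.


12.27 dB


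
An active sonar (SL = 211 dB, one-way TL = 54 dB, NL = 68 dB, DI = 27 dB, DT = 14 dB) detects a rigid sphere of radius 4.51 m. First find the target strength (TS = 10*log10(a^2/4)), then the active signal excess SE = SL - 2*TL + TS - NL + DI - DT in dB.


Step 1: TS = 10*log10(4.51^2/4) = 7.06 dB
Step 2: SE = SL - 2*TL + TS - NL + DI - DT = 211 - 2*54 + (7.06) - 68 + 27 - 14 = 55.06

55.06 dB


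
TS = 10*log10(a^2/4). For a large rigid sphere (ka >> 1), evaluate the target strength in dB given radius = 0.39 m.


TS = 10*log10(0.39^2 / 4) = 10*log10(0.038025) = -14.2

-14.2 dB


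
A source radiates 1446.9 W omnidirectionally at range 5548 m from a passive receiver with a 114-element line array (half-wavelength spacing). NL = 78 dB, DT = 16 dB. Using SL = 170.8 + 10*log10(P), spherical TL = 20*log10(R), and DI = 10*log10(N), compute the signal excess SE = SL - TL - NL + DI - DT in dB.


Step 1: SL = 170.8 + 10*log10(1446.9) = 202.4 dB
Step 2: TL = 20*log10(5548) = 74.88 dB
Step 3: DI = 10*log10(114) = 20.57 dB
Step 4: SE = SL - TL - NL + DI - DT = 202.4 - 74.88 - 78 + 20.57 - 16 = 54.09

54.09 dB


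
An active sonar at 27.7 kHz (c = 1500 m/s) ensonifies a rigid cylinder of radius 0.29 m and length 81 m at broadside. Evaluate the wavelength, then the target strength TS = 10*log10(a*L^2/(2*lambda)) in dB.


Step 1: lambda = c/f = 1500/27700 = 0.05415 m
Step 2: TS = 10*log10(a*L^2/(2*lambda)) = 10*log10(0.29*81^2/(2*0.05415)) = 42.45

42.45 dB


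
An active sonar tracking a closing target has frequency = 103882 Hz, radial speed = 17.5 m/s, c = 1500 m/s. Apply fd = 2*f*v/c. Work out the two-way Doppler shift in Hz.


fd = 2*f*v/c = 2 * 103882 * 17.5 / 1500 = 2423.91

2423.91 Hz


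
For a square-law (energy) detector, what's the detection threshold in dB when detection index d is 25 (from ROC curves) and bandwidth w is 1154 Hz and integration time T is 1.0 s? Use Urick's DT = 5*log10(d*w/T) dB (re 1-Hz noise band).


DT = 5*log10(d*w/T) = 5*log10(25 * 1154 / 1.0) = 5*log10(28850.0) = 22.3

22.3 dB


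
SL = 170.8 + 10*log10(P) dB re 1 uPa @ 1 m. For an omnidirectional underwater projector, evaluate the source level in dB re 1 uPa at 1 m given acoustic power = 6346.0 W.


208.83 dB


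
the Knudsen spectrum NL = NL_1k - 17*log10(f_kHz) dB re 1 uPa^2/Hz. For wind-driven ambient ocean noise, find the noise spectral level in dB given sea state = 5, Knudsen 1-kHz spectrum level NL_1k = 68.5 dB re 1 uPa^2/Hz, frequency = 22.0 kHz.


45.68 dB


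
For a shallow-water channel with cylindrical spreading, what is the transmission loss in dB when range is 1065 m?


30.27 dB


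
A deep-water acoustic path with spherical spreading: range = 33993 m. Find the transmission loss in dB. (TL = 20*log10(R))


TL = 20*log10(33993) = 90.63

90.63 dB


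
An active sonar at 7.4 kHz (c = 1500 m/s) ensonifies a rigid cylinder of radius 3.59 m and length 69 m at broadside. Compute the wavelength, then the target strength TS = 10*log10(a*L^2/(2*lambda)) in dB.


Step 1: lambda = c/f = 1500/7400 = 0.2027 m
Step 2: TS = 10*log10(a*L^2/(2*lambda)) = 10*log10(3.59*69^2/(2*0.2027)) = 46.25

46.25 dB


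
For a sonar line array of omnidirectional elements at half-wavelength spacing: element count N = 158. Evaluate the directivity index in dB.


21.99 dB


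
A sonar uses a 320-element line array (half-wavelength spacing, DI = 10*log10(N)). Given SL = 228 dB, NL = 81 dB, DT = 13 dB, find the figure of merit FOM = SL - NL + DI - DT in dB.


Step 1: DI = 10*log10(320) = 25.05 dB
Step 2: FOM = SL - NL + DI - DT = 228 - 81 + 25.05 - 13 = 159.05

159.05 dB


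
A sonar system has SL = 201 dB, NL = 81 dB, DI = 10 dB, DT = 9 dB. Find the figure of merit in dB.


121 dB


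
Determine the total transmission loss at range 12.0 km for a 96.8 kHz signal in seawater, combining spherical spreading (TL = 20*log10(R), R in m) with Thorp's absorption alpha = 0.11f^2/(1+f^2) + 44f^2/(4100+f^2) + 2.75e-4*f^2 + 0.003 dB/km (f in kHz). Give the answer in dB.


Step 1 (Thorp): alpha = 0.11*9370.24/(1+9370.24) + 44*9370.24/(4100+9370.24) + 2.75e-4*9370.24 + 0.003 = 33.2973 dB/km
Step 2: TL_spread = 20*log10(12000) = 81.58 dB
Step 3: TL_abs = alpha*R = 33.2973 * 12.0 = 399.57 dB
Step 4: TL_total = 81.58 + 399.57 = 481.15

481.15 dB


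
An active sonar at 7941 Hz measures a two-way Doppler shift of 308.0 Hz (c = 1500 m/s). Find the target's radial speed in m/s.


29.09 m/s


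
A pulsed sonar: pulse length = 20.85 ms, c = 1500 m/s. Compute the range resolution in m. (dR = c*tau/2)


15.6375 m


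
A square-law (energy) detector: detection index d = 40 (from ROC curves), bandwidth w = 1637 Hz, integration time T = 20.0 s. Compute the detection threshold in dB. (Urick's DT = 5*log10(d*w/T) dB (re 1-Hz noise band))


DT = 5*log10(d*w/T) = 5*log10(40 * 1637 / 20.0) = 5*log10(3274.0) = 17.58

17.58 dB


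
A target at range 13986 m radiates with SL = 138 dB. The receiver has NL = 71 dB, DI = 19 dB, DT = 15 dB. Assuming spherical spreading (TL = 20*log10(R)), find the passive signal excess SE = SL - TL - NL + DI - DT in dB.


Step 1: TL = 20*log10(13986) = 82.91 dB
Step 2: SE = 138 - 82.91 - 71 + 19 - 15 = -11.91

-11.91 dB


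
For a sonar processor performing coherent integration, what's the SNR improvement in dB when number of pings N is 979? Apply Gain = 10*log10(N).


29.91 dB


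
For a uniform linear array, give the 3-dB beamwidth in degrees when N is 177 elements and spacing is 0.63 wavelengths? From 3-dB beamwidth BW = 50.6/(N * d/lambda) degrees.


BW = 50.6 / (177 * 0.63) = 50.6 / 111.51 = 0.45

0.45 deg


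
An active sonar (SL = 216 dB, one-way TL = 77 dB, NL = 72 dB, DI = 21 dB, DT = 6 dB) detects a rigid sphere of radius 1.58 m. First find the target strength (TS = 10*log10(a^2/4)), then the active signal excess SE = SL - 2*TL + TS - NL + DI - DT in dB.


Step 1: TS = 10*log10(1.58^2/4) = -2.05 dB
Step 2: SE = SL - 2*TL + TS - NL + DI - DT = 216 - 2*77 + (-2.05) - 72 + 21 - 6 = 2.95

2.95 dB


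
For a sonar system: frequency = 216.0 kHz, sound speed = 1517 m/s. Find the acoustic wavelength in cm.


0.7 cm


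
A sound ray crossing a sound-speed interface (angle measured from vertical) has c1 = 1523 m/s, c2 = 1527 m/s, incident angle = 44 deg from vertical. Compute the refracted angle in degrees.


sin(theta2) = (c2/c1)*sin(theta1) = (1527/1523)*sin(44 deg) = 0.69648
theta2 = arcsin(0.69648) = 44.15

44.15 deg


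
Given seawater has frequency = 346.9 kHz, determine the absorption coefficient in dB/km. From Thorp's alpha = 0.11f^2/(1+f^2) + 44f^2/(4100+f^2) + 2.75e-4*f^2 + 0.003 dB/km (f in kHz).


f^2 = 120339.61
alpha = 0.11*120339.61/(1+120339.61) + 44*120339.61/(4100+120339.61) + 2.75e-4*120339.61 + 0.003 = 75.757

75.757 dB/km


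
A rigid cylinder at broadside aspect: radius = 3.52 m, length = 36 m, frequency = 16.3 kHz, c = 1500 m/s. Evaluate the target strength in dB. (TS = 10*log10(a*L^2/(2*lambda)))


43.94 dB


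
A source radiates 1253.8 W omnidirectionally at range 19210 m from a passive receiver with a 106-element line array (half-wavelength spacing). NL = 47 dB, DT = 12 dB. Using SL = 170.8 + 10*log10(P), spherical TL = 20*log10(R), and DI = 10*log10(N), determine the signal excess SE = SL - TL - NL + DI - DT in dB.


Step 1: SL = 170.8 + 10*log10(1253.8) = 201.78 dB
Step 2: TL = 20*log10(19210) = 85.67 dB
Step 3: DI = 10*log10(106) = 20.25 dB
Step 4: SE = SL - TL - NL + DI - DT = 201.78 - 85.67 - 47 + 20.25 - 12 = 77.36

77.36 dB


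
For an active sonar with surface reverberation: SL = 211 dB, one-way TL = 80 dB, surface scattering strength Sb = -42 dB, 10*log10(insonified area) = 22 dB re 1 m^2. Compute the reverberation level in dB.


31 dB


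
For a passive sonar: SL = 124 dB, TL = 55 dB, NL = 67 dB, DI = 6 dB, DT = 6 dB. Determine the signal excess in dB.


SE = SL - TL - NL + DI - DT = 124 - 55 - 67 + 6 - 6 = 2

2 dB


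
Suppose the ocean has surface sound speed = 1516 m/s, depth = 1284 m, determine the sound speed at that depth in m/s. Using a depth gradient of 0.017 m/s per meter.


c = 1516 + 0.017 * 1284 = 1537.828

1537.828 m/s


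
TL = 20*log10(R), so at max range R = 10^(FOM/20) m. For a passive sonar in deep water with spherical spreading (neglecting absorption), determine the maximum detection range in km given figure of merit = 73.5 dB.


4.73 km


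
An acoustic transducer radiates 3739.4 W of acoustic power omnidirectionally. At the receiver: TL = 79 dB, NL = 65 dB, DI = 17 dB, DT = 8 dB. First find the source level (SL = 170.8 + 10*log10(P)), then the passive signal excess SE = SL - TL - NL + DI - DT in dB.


Step 1: SL = 170.8 + 10*log10(3739.4) = 206.53 dB
Step 2: SE = SL - TL - NL + DI - DT = 206.53 - 79 - 65 + 17 - 8 = 71.53

71.53 dB


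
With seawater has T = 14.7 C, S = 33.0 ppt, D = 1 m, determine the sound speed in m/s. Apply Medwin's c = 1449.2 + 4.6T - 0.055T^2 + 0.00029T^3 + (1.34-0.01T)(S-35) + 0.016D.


c = 1449.2 + 4.6*14.7 - 0.055*14.7^2 + 0.00029*14.7^3 + (1.34 - 0.01*14.7)*(33.0 - 35) + 0.016*1 = 1503.49

1503.49 m/s


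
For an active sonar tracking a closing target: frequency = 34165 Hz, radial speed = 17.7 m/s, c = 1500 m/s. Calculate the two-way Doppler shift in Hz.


806.29 Hz


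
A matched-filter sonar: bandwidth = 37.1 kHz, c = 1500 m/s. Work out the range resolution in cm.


dR = c/(2*BW) = 1500 / (2 * 37.1e3) = 0.0202 m = 2.02 cm

2.02 cm


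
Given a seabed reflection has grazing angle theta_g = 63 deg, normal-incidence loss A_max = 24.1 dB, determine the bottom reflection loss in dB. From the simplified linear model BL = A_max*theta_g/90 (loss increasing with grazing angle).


16.87 dB


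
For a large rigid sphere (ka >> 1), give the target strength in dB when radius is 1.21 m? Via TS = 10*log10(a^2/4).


TS = 10*log10(1.21^2 / 4) = 10*log10(0.366025) = -4.36

-4.36 dB


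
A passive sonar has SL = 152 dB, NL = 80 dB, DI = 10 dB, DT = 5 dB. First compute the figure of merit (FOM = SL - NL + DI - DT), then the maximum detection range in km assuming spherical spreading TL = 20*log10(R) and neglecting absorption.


Step 1: FOM = SL - NL + DI - DT = 152 - 80 + 10 - 5 = 77 dB
Step 2: at max range FOM = TL = 20*log10(R), so R = 10^(77/20) = 7079.46 m = 7.08 km

7.08 km


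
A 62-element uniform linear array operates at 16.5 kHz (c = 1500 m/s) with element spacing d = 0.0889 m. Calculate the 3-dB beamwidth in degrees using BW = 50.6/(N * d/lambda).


Step 1: lambda = 1500/16500 = 0.09091 m
Step 2: d/lambda = 0.0889/0.09091 = 0.9779
Step 3: BW = 50.6/(N * d/lambda) = 50.6/(62 * 0.9779) = 0.83

0.83 deg


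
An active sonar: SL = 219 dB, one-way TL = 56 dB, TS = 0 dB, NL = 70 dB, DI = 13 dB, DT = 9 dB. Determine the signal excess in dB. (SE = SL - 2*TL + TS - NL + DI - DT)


SE = SL - 2*TL + TS - NL + DI - DT = 219 - 2*56 + (0) - 70 + 13 - 9 = 41

41 dB


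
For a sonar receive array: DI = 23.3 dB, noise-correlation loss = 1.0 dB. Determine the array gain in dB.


22.3 dB


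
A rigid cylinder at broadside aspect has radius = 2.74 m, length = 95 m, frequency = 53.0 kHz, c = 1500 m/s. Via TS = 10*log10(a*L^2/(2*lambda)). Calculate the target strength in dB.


lambda = 1500/53000 = 0.0283 m
TS = 10*log10(2.74*95^2/(2*0.0283)) = 56.4

56.4 dB


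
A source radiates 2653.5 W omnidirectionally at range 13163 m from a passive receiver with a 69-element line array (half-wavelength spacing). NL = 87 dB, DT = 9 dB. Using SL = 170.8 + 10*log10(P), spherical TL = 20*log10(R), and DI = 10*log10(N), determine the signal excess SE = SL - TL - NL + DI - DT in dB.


Step 1: SL = 170.8 + 10*log10(2653.5) = 205.04 dB
Step 2: TL = 20*log10(13163) = 82.39 dB
Step 3: DI = 10*log10(69) = 18.39 dB
Step 4: SE = SL - TL - NL + DI - DT = 205.04 - 82.39 - 87 + 18.39 - 9 = 45.04

45.04 dB


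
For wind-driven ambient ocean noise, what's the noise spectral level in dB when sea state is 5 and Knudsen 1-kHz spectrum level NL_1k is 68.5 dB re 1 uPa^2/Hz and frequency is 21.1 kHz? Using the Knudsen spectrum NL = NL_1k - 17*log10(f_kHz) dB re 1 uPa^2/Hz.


NL = NL_1k - 17*log10(f_kHz) = 68.5 - 17*log10(21.1) = 68.5 - (22.51) = 45.99

45.99 dB


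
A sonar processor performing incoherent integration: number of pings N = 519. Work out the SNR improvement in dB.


13.58 dB


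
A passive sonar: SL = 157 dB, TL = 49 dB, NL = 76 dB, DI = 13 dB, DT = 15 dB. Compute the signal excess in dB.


SE = SL - TL - NL + DI - DT = 157 - 49 - 76 + 13 - 15 = 30

30 dB


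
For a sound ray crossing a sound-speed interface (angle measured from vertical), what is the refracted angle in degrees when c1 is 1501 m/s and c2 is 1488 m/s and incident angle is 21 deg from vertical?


sin(theta2) = (c2/c1)*sin(theta1) = (1488/1501)*sin(21 deg) = 0.35526
theta2 = arcsin(0.35526) = 20.81

20.81 deg


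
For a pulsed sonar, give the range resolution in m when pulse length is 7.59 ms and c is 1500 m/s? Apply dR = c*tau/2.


dR = c*tau/2 = 1500 * 7.59e-3 / 2 = 5.6925

5.6925 m


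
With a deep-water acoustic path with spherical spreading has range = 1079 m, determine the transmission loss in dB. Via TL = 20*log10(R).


TL = 20*log10(1079) = 60.66

60.66 dB


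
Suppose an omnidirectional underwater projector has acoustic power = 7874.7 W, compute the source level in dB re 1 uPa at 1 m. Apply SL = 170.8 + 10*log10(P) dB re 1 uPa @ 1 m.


209.76 dB


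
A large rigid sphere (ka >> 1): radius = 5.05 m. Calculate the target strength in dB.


8.05 dB


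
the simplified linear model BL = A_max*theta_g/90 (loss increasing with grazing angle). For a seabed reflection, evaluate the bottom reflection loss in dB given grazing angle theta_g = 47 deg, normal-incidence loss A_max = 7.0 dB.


BL = A_max * theta_g / 90 = 7.0 * 47 / 90 = 3.66

3.66 dB


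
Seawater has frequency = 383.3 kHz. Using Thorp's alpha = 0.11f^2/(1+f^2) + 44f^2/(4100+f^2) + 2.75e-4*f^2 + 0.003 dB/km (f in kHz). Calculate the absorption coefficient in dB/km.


83.321 dB/km


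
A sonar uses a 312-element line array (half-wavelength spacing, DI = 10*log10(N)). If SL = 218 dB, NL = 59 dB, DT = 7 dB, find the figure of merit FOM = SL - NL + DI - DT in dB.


Step 1: DI = 10*log10(312) = 24.94 dB
Step 2: FOM = SL - NL + DI - DT = 218 - 59 + 24.94 - 7 = 176.94

176.94 dB


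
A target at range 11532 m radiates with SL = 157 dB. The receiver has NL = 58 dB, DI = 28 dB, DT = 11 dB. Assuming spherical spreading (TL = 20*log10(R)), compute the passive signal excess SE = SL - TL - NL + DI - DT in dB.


Step 1: TL = 20*log10(11532) = 81.24 dB
Step 2: SE = 157 - 81.24 - 58 + 28 - 11 = 34.76

34.76 dB


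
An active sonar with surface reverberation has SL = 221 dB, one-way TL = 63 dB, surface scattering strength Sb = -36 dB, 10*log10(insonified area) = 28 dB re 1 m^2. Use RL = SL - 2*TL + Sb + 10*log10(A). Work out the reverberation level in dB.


87 dB


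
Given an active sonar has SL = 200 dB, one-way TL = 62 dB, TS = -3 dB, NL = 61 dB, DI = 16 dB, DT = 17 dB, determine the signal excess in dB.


SE = SL - 2*TL + TS - NL + DI - DT = 200 - 2*62 + (-3) - 61 + 16 - 17 = 11

11 dB


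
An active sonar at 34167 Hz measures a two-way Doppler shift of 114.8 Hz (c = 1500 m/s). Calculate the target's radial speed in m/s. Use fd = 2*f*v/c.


2.52 m/s


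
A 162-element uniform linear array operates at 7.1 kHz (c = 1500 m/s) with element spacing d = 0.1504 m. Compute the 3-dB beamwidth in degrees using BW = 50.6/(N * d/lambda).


Step 1: lambda = 1500/7100 = 0.21127 m
Step 2: d/lambda = 0.1504/0.21127 = 0.7119
Step 3: BW = 50.6/(N * d/lambda) = 50.6/(162 * 0.7119) = 0.44

0.44 deg


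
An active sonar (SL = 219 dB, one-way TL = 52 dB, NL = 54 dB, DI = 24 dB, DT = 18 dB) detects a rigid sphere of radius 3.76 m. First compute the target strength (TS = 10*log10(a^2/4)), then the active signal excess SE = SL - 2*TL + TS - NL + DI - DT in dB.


Step 1: TS = 10*log10(3.76^2/4) = 5.48 dB
Step 2: SE = SL - 2*TL + TS - NL + DI - DT = 219 - 2*52 + (5.48) - 54 + 24 - 18 = 72.48

72.48 dB


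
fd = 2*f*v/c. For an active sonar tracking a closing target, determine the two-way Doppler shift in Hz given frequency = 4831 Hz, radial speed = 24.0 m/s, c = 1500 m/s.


fd = 2*f*v/c = 2 * 4831 * 24.0 / 1500 = 154.59

154.59 Hz


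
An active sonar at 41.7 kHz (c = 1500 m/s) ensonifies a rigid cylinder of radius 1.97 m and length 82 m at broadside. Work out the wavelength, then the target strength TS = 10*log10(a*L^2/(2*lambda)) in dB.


Step 1: lambda = c/f = 1500/41700 = 0.03597 m
Step 2: TS = 10*log10(a*L^2/(2*lambda)) = 10*log10(1.97*82^2/(2*0.03597)) = 52.65

52.65 dB


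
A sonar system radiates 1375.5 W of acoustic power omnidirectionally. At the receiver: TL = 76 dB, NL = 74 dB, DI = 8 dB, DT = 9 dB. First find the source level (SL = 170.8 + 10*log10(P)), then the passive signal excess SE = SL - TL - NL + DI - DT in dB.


Step 1: SL = 170.8 + 10*log10(1375.5) = 202.18 dB
Step 2: SE = SL - TL - NL + DI - DT = 202.18 - 76 - 74 + 8 - 9 = 51.18

51.18 dB


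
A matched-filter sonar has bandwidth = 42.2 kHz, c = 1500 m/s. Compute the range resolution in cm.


dR = c/(2*BW) = 1500 / (2 * 42.2e3) = 0.0178 m = 1.78 cm

1.78 cm


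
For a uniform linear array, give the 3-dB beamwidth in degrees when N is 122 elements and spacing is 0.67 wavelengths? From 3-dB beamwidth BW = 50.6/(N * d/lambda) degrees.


BW = 50.6 / (122 * 0.67) = 50.6 / 81.74 = 0.62

0.62 deg


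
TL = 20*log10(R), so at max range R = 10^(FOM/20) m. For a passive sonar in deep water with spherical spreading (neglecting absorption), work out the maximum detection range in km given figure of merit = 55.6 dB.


At max range FOM = TL, so 20*log10(R) = 55.6
R = 10^(55.6/20) = 602.56 m = 0.6 km

0.6 km


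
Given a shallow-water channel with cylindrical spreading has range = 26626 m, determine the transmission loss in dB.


TL = 10*log10(26626) = 44.25

44.25 dB


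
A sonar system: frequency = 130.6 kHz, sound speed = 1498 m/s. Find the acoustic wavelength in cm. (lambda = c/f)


1.15 cm


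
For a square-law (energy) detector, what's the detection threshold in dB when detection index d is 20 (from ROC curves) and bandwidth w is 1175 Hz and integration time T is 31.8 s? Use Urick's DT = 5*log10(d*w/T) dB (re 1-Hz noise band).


DT = 5*log10(d*w/T) = 5*log10(20 * 1175 / 31.8) = 5*log10(738.99) = 14.34

14.34 dB


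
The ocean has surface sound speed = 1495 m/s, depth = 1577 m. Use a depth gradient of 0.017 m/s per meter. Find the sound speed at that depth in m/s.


1521.809 m/s


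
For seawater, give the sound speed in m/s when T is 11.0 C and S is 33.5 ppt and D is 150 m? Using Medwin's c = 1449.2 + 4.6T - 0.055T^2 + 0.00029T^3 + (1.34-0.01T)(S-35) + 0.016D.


1494.09 m/s


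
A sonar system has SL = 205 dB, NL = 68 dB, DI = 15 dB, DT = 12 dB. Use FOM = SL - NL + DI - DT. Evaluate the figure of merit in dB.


140 dB


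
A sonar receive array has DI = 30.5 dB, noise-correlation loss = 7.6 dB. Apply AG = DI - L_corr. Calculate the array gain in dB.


22.9 dB


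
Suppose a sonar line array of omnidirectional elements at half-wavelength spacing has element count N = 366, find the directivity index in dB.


25.63 dB


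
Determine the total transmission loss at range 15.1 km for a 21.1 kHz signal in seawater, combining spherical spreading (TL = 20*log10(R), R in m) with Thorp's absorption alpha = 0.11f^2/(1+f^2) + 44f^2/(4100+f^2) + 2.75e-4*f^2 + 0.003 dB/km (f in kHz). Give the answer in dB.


152.21 dB


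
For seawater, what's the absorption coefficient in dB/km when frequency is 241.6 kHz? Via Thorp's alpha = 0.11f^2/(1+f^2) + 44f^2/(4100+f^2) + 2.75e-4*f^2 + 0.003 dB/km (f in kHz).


f^2 = 58370.56
alpha = 0.11*58370.56/(1+58370.56) + 44*58370.56/(4100+58370.56) + 2.75e-4*58370.56 + 0.003 = 57.277

57.277 dB/km


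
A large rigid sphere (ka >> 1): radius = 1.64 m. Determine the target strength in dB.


-1.72 dB


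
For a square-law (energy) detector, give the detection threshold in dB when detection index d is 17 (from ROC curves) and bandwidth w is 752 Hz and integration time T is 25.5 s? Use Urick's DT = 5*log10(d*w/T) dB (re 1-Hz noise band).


13.5 dB


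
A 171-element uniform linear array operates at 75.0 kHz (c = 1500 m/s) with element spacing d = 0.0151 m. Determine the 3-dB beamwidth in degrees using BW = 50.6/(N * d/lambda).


0.39 deg


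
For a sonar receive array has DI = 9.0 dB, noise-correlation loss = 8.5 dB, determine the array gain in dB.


AG = DI - L_corr = 9.0 - 8.5 = 0.5

0.5 dB


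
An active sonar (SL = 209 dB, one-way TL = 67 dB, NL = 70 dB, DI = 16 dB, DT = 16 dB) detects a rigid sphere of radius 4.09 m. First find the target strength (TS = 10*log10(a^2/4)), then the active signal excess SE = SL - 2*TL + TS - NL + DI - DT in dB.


Step 1: TS = 10*log10(4.09^2/4) = 6.21 dB
Step 2: SE = SL - 2*TL + TS - NL + DI - DT = 209 - 2*67 + (6.21) - 70 + 16 - 16 = 11.21

11.21 dB


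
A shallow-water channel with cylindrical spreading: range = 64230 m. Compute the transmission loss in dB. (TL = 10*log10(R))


TL = 10*log10(64230) = 48.08

48.08 dB


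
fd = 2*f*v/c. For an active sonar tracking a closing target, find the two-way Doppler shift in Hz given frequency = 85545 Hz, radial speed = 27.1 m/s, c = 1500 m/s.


fd = 2*f*v/c = 2 * 85545 * 27.1 / 1500 = 3091.03

3091.03 Hz


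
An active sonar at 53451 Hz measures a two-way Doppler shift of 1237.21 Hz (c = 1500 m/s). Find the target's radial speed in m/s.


17.36 m/s


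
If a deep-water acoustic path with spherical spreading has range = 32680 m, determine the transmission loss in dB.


TL = 20*log10(32680) = 90.29

90.29 dB


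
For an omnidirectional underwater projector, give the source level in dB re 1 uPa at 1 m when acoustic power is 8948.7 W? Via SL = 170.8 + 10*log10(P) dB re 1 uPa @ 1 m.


SL = 170.8 + 10*log10(8948.7) = 170.8 + 39.52 = 210.32

210.32 dB


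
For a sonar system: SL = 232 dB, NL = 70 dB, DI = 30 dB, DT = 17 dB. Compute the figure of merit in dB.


175 dB


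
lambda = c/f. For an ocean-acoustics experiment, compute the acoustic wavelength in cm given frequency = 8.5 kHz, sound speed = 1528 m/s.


lambda = c/f = 1528 / 8500 = 0.1798 m = 17.98 cm

17.98 cm


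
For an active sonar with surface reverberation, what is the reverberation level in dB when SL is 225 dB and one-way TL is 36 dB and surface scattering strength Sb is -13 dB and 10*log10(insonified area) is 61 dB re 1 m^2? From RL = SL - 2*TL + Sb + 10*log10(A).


201 dB


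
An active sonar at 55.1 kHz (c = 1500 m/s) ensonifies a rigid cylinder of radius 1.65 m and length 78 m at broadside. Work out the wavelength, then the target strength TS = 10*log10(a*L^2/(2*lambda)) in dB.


Step 1: lambda = c/f = 1500/55100 = 0.02722 m
Step 2: TS = 10*log10(a*L^2/(2*lambda)) = 10*log10(1.65*78^2/(2*0.02722)) = 52.66

52.66 dB


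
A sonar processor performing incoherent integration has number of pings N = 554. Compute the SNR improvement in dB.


Gain = 5*log10(554) = 13.72

13.72 dB


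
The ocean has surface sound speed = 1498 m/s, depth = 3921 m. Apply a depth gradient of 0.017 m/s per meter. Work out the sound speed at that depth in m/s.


c = 1498 + 0.017 * 3921 = 1564.657

1564.657 m/s


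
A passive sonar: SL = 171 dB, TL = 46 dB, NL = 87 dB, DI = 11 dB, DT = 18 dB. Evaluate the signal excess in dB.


SE = SL - TL - NL + DI - DT = 171 - 46 - 87 + 11 - 18 = 31

31 dB


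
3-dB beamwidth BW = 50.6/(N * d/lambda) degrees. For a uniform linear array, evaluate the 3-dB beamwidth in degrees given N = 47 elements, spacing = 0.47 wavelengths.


BW = 50.6 / (47 * 0.47) = 50.6 / 22.09 = 2.29

2.29 deg


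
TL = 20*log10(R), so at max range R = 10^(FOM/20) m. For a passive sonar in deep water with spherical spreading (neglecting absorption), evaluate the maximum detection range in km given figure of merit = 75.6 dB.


At max range FOM = TL, so 20*log10(R) = 75.6
R = 10^(75.6/20) = 6025.6 m = 6.03 km

6.03 km


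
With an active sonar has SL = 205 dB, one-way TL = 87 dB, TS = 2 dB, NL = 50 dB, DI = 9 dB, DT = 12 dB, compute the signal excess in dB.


-20 dB


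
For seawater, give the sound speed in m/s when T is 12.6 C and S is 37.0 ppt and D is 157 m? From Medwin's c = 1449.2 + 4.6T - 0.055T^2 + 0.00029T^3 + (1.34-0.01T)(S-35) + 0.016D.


c = 1449.2 + 4.6*12.6 - 0.055*12.6^2 + 0.00029*12.6^3 + (1.34 - 0.01*12.6)*(37.0 - 35) + 0.016*157 = 1503.95

1503.95 m/s


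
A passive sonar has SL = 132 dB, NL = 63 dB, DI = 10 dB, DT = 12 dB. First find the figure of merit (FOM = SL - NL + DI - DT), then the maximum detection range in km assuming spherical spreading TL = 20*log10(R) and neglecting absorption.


Step 1: FOM = SL - NL + DI - DT = 132 - 63 + 10 - 12 = 67 dB
Step 2: at max range FOM = TL = 20*log10(R), so R = 10^(67/20) = 2238.72 m = 2.24 km

2.24 km


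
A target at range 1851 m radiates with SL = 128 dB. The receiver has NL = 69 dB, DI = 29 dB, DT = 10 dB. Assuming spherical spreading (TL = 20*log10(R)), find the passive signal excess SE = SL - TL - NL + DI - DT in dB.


Step 1: TL = 20*log10(1851) = 65.35 dB
Step 2: SE = 128 - 65.35 - 69 + 29 - 10 = 12.65

12.65 dB


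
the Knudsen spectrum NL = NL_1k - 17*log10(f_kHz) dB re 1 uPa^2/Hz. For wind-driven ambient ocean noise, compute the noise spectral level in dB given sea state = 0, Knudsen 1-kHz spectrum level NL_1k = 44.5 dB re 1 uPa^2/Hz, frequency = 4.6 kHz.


NL = NL_1k - 17*log10(f_kHz) = 44.5 - 17*log10(4.6) = 44.5 - (11.27) = 33.23

33.23 dB


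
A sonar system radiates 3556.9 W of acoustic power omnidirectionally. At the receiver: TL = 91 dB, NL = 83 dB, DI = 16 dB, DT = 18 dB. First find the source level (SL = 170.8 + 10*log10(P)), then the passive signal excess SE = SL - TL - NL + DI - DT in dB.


Step 1: SL = 170.8 + 10*log10(3556.9) = 206.31 dB
Step 2: SE = SL - TL - NL + DI - DT = 206.31 - 91 - 83 + 16 - 18 = 30.31

30.31 dB


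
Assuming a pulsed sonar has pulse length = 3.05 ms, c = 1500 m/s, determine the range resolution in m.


dR = c*tau/2 = 1500 * 3.05e-3 / 2 = 2.2875

2.2875 m


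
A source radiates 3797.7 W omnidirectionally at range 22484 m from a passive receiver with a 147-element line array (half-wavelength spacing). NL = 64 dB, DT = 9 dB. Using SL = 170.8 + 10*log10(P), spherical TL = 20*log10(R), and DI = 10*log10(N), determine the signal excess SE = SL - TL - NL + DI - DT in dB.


Step 1: SL = 170.8 + 10*log10(3797.7) = 206.6 dB
Step 2: TL = 20*log10(22484) = 87.04 dB
Step 3: DI = 10*log10(147) = 21.67 dB
Step 4: SE = SL - TL - NL + DI - DT = 206.6 - 87.04 - 64 + 21.67 - 9 = 68.23

68.23 dB


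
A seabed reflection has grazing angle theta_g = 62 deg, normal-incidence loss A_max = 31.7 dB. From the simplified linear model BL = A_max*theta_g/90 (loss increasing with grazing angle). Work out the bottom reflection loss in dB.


BL = A_max * theta_g / 90 = 31.7 * 62 / 90 = 21.84

21.84 dB


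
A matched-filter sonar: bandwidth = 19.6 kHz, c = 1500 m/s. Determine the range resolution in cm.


dR = c/(2*BW) = 1500 / (2 * 19.6e3) = 0.0383 m = 3.83 cm

3.83 cm


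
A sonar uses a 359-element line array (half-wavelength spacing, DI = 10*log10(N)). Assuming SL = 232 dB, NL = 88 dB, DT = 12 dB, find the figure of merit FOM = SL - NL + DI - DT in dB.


Step 1: DI = 10*log10(359) = 25.55 dB
Step 2: FOM = SL - NL + DI - DT = 232 - 88 + 25.55 - 12 = 157.55

157.55 dB


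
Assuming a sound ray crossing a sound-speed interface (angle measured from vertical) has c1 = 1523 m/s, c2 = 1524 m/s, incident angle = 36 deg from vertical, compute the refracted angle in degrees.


sin(theta2) = (c2/c1)*sin(theta1) = (1524/1523)*sin(36 deg) = 0.58817
theta2 = arcsin(0.58817) = 36.03

36.03 deg
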